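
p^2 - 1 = (p - 1)*(p + 1)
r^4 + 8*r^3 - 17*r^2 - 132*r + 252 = (r - 3)*(r - 2)*(r + 6)*(r + 7)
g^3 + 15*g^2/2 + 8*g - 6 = (g - 1/2)*(g + 2)*(g + 6)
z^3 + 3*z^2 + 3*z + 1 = (z + 1)^3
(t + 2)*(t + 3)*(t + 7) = t^3 + 12*t^2 + 41*t + 42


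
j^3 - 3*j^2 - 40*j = j*(j - 8)*(j + 5)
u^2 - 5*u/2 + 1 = (u - 2)*(u - 1/2)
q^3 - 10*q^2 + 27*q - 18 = (q - 6)*(q - 3)*(q - 1)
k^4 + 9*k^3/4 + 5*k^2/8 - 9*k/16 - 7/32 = (k - 1/2)*(k + 1/2)^2*(k + 7/4)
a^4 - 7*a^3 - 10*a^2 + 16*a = a*(a - 8)*(a - 1)*(a + 2)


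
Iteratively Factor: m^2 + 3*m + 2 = (m + 1)*(m + 2)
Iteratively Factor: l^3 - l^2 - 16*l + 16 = (l - 1)*(l^2 - 16) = (l - 1)*(l + 4)*(l - 4)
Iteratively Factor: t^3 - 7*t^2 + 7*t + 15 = (t - 5)*(t^2 - 2*t - 3) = (t - 5)*(t - 3)*(t + 1)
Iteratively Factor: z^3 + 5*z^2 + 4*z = (z + 4)*(z^2 + z) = (z + 1)*(z + 4)*(z)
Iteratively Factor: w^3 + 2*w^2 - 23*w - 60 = (w + 3)*(w^2 - w - 20) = (w - 5)*(w + 3)*(w + 4)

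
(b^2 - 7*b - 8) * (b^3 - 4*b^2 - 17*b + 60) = b^5 - 11*b^4 + 3*b^3 + 211*b^2 - 284*b - 480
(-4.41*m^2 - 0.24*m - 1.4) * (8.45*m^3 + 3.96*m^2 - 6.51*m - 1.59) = -37.2645*m^5 - 19.4916*m^4 + 15.9287*m^3 + 3.0303*m^2 + 9.4956*m + 2.226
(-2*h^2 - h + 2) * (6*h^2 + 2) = -12*h^4 - 6*h^3 + 8*h^2 - 2*h + 4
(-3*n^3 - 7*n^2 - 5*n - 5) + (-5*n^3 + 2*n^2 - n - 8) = -8*n^3 - 5*n^2 - 6*n - 13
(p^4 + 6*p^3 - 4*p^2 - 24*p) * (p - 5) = p^5 + p^4 - 34*p^3 - 4*p^2 + 120*p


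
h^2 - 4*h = h*(h - 4)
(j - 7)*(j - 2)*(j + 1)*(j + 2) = j^4 - 6*j^3 - 11*j^2 + 24*j + 28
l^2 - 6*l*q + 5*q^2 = (l - 5*q)*(l - q)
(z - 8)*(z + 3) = z^2 - 5*z - 24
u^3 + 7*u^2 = u^2*(u + 7)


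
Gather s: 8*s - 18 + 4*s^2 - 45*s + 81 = 4*s^2 - 37*s + 63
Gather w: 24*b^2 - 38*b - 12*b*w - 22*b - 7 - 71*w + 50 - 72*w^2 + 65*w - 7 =24*b^2 - 60*b - 72*w^2 + w*(-12*b - 6) + 36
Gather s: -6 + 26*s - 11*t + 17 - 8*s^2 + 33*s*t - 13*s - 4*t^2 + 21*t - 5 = -8*s^2 + s*(33*t + 13) - 4*t^2 + 10*t + 6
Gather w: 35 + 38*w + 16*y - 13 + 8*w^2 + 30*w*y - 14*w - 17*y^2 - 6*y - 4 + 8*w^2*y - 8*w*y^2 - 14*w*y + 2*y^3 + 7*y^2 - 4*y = w^2*(8*y + 8) + w*(-8*y^2 + 16*y + 24) + 2*y^3 - 10*y^2 + 6*y + 18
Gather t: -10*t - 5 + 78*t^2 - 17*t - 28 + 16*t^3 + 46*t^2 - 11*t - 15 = 16*t^3 + 124*t^2 - 38*t - 48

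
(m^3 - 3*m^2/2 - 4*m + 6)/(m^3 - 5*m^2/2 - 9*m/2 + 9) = (m - 2)/(m - 3)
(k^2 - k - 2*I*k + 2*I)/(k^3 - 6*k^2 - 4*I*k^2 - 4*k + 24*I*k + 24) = (k - 1)/(k^2 - 2*k*(3 + I) + 12*I)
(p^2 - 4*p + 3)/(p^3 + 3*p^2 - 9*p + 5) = (p - 3)/(p^2 + 4*p - 5)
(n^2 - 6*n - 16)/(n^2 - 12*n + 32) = (n + 2)/(n - 4)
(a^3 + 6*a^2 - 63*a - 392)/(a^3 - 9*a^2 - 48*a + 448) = (a + 7)/(a - 8)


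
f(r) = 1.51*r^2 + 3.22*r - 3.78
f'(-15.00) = -42.08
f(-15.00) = 287.67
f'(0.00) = 3.22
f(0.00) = -3.78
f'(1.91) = 8.99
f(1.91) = 7.88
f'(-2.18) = -3.36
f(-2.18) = -3.62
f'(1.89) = 8.93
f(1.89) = 7.70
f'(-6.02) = -14.96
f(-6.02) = 31.56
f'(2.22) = 9.92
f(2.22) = 10.81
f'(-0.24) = 2.50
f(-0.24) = -4.47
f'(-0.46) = 1.83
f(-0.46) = -4.94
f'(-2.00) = -2.82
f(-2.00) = -4.18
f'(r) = 3.02*r + 3.22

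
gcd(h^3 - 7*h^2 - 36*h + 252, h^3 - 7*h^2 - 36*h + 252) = h^3 - 7*h^2 - 36*h + 252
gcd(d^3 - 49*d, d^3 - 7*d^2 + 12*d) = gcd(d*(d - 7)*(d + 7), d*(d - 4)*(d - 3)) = d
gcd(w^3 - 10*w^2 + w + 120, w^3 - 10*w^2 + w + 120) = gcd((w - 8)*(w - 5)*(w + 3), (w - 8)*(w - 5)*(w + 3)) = w^3 - 10*w^2 + w + 120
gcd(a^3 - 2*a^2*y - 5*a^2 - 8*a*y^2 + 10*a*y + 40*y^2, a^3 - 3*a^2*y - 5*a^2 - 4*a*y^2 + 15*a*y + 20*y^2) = -a^2 + 4*a*y + 5*a - 20*y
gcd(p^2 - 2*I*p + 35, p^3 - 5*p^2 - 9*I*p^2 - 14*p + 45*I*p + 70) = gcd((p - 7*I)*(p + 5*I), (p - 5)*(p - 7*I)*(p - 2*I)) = p - 7*I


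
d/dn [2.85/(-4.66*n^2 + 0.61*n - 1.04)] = (26.562*n - 1.7385)/(4.66*n^2 - 0.61*n + 1.04)^2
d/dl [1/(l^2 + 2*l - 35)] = 2*(-l - 1)/(l^2 + 2*l - 35)^2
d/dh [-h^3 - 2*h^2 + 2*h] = -3*h^2 - 4*h + 2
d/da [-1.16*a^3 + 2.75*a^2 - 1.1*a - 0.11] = -3.48*a^2 + 5.5*a - 1.1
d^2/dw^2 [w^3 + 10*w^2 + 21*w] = 6*w + 20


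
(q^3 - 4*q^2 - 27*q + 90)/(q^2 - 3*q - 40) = (q^2 - 9*q + 18)/(q - 8)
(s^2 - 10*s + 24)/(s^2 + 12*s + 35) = (s^2 - 10*s + 24)/(s^2 + 12*s + 35)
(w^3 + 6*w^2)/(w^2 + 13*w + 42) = w^2/(w + 7)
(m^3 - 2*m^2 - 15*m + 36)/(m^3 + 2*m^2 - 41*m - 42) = (m^3 - 2*m^2 - 15*m + 36)/(m^3 + 2*m^2 - 41*m - 42)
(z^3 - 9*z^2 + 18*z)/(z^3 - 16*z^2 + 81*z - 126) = z/(z - 7)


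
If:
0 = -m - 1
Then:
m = -1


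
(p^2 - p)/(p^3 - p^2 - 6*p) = (1 - p)/(-p^2 + p + 6)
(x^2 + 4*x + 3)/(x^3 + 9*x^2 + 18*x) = (x + 1)/(x*(x + 6))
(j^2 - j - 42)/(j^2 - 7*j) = (j + 6)/j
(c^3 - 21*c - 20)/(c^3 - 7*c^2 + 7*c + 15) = (c + 4)/(c - 3)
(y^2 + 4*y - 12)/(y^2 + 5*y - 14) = (y + 6)/(y + 7)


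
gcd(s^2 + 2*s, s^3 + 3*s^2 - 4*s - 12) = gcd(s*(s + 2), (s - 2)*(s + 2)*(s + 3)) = s + 2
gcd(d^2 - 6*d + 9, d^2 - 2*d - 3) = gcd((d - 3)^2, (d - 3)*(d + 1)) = d - 3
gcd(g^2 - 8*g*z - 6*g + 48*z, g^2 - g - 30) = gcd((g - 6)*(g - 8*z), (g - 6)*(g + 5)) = g - 6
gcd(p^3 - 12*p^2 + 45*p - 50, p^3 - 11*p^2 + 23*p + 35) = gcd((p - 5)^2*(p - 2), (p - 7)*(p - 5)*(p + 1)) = p - 5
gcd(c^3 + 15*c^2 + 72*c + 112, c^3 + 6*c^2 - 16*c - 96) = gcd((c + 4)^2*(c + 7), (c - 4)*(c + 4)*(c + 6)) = c + 4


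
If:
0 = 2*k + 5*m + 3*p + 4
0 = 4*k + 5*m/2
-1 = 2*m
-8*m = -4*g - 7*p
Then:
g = 23/96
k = 5/16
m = -1/2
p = -17/24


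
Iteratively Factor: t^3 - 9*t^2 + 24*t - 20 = (t - 5)*(t^2 - 4*t + 4) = (t - 5)*(t - 2)*(t - 2)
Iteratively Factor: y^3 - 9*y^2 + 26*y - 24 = (y - 3)*(y^2 - 6*y + 8) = (y - 3)*(y - 2)*(y - 4)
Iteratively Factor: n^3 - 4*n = (n + 2)*(n^2 - 2*n) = n*(n + 2)*(n - 2)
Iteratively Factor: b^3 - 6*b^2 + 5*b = (b - 5)*(b^2 - b) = (b - 5)*(b - 1)*(b)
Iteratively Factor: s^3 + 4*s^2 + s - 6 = (s + 2)*(s^2 + 2*s - 3) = (s + 2)*(s + 3)*(s - 1)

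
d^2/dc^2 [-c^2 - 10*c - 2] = -2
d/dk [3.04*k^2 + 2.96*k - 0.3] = 6.08*k + 2.96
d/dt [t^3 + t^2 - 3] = t*(3*t + 2)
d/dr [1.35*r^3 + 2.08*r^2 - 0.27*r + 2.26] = 4.05*r^2 + 4.16*r - 0.27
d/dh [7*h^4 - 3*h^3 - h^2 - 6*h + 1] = 28*h^3 - 9*h^2 - 2*h - 6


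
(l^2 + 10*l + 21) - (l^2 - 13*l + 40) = 23*l - 19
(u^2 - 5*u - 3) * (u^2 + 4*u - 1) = u^4 - u^3 - 24*u^2 - 7*u + 3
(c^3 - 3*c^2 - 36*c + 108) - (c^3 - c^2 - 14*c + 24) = -2*c^2 - 22*c + 84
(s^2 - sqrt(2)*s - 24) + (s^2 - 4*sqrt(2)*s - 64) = 2*s^2 - 5*sqrt(2)*s - 88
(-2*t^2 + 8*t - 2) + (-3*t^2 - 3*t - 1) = -5*t^2 + 5*t - 3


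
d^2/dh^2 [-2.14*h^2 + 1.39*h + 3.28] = -4.28000000000000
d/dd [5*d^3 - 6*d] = 15*d^2 - 6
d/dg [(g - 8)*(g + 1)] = 2*g - 7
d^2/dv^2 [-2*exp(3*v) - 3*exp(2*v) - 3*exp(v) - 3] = (-18*exp(2*v) - 12*exp(v) - 3)*exp(v)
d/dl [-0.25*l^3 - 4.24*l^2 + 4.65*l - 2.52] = -0.75*l^2 - 8.48*l + 4.65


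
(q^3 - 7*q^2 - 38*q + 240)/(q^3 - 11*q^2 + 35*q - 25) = (q^2 - 2*q - 48)/(q^2 - 6*q + 5)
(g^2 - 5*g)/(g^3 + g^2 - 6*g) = (g - 5)/(g^2 + g - 6)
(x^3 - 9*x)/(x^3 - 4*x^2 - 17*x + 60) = x*(x + 3)/(x^2 - x - 20)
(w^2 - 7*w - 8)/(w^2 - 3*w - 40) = (w + 1)/(w + 5)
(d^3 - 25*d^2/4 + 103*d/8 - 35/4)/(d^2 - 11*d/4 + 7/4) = (d^2 - 9*d/2 + 5)/(d - 1)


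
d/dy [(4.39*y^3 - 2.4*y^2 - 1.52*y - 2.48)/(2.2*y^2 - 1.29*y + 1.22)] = (9.658*y^4 - 11.3262*y^3 + 22.5074*y^2 + 5.056*y - 5.0536)/(4.84*y^4 - 5.676*y^3 + 7.0321*y^2 - 3.1476*y + 1.4884)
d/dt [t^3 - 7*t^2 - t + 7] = 3*t^2 - 14*t - 1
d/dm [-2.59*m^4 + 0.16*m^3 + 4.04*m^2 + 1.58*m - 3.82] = -10.36*m^3 + 0.48*m^2 + 8.08*m + 1.58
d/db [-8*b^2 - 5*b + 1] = -16*b - 5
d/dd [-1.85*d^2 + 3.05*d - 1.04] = 3.05 - 3.7*d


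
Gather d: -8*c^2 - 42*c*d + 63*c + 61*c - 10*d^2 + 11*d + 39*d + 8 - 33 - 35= -8*c^2 + 124*c - 10*d^2 + d*(50 - 42*c) - 60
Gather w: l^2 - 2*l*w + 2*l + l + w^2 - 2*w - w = l^2 + 3*l + w^2 + w*(-2*l - 3)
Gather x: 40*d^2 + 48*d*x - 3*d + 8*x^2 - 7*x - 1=40*d^2 - 3*d + 8*x^2 + x*(48*d - 7) - 1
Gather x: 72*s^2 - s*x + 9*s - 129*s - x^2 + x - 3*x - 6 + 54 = 72*s^2 - 120*s - x^2 + x*(-s - 2) + 48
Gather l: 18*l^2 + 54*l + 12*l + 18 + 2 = 18*l^2 + 66*l + 20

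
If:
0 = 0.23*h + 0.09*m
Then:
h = -0.391304347826087*m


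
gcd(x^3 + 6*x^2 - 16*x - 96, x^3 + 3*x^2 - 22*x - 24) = x^2 + 2*x - 24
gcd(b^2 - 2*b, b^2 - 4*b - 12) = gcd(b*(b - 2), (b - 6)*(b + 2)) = 1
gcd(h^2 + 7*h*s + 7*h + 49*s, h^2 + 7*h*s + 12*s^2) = 1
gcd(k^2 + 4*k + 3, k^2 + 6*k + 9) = k + 3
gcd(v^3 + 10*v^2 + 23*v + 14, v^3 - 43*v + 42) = v + 7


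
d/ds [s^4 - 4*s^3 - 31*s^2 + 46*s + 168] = 4*s^3 - 12*s^2 - 62*s + 46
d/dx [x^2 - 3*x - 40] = 2*x - 3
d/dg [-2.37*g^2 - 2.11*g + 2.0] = -4.74*g - 2.11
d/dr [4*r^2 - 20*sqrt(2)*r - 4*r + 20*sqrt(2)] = 8*r - 20*sqrt(2) - 4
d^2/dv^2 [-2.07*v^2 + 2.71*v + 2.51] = -4.14000000000000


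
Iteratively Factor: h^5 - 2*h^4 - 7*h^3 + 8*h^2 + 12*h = (h - 3)*(h^4 + h^3 - 4*h^2 - 4*h) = (h - 3)*(h + 2)*(h^3 - h^2 - 2*h) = h*(h - 3)*(h + 2)*(h^2 - h - 2) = h*(h - 3)*(h + 1)*(h + 2)*(h - 2)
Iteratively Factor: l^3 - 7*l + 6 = (l - 1)*(l^2 + l - 6) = (l - 2)*(l - 1)*(l + 3)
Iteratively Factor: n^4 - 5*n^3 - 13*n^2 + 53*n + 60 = (n + 3)*(n^3 - 8*n^2 + 11*n + 20) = (n - 4)*(n + 3)*(n^2 - 4*n - 5) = (n - 4)*(n + 1)*(n + 3)*(n - 5)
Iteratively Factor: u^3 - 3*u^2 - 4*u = (u + 1)*(u^2 - 4*u) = (u - 4)*(u + 1)*(u)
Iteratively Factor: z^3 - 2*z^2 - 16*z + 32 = (z - 2)*(z^2 - 16) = (z - 4)*(z - 2)*(z + 4)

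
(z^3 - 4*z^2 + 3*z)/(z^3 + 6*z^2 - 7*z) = (z - 3)/(z + 7)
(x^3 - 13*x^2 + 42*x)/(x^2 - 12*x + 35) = x*(x - 6)/(x - 5)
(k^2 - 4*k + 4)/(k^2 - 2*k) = (k - 2)/k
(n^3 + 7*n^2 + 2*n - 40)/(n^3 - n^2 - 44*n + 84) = (n^2 + 9*n + 20)/(n^2 + n - 42)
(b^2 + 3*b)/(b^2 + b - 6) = b/(b - 2)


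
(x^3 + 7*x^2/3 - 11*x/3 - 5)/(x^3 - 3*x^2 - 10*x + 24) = (3*x^2 - 2*x - 5)/(3*(x^2 - 6*x + 8))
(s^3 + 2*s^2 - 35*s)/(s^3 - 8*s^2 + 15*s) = (s + 7)/(s - 3)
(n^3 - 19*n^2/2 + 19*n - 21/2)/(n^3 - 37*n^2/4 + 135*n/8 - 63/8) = 4*(n - 1)/(4*n - 3)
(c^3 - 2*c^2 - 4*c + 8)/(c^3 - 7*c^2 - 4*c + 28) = (c - 2)/(c - 7)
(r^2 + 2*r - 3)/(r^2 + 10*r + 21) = (r - 1)/(r + 7)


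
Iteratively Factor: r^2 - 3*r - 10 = (r - 5)*(r + 2)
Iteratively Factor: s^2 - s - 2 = (s - 2)*(s + 1)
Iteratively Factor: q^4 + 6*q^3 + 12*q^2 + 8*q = (q + 2)*(q^3 + 4*q^2 + 4*q) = (q + 2)^2*(q^2 + 2*q) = q*(q + 2)^2*(q + 2)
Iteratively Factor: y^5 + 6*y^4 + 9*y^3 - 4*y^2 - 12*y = (y + 3)*(y^4 + 3*y^3 - 4*y) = (y + 2)*(y + 3)*(y^3 + y^2 - 2*y) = (y - 1)*(y + 2)*(y + 3)*(y^2 + 2*y) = (y - 1)*(y + 2)^2*(y + 3)*(y)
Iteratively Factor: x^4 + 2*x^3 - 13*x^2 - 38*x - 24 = (x - 4)*(x^3 + 6*x^2 + 11*x + 6) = (x - 4)*(x + 1)*(x^2 + 5*x + 6) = (x - 4)*(x + 1)*(x + 2)*(x + 3)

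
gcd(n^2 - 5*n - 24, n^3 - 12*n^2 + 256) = n - 8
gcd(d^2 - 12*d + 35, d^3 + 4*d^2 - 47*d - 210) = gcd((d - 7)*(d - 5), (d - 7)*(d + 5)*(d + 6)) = d - 7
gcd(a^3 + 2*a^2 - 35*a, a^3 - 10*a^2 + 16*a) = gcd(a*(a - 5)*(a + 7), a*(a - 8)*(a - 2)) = a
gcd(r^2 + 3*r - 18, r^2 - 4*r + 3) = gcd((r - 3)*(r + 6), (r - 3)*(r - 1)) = r - 3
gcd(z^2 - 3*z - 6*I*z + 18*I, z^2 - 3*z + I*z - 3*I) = z - 3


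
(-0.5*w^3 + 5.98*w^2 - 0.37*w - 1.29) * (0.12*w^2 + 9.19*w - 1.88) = -0.06*w^5 - 3.8774*w^4 + 55.8518*w^3 - 14.7975*w^2 - 11.1595*w + 2.4252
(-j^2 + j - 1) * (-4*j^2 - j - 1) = 4*j^4 - 3*j^3 + 4*j^2 + 1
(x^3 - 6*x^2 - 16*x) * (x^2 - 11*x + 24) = x^5 - 17*x^4 + 74*x^3 + 32*x^2 - 384*x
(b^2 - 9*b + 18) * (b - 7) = b^3 - 16*b^2 + 81*b - 126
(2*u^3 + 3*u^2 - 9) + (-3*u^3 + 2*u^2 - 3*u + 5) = -u^3 + 5*u^2 - 3*u - 4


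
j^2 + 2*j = j*(j + 2)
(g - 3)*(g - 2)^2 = g^3 - 7*g^2 + 16*g - 12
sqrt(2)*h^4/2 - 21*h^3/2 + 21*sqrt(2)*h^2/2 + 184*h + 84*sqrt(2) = (h - 7*sqrt(2))*(h - 6*sqrt(2))*(h + 2*sqrt(2))*(sqrt(2)*h/2 + 1/2)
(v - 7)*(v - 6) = v^2 - 13*v + 42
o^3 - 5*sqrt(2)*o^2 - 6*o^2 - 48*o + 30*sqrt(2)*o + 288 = (o - 6)*(o - 8*sqrt(2))*(o + 3*sqrt(2))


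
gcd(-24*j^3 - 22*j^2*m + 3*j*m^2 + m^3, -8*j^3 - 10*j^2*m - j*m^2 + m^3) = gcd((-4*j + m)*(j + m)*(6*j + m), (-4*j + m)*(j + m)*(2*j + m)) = 4*j^2 + 3*j*m - m^2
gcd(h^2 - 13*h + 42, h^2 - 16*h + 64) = 1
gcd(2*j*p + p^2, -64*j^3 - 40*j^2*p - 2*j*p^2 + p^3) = 2*j + p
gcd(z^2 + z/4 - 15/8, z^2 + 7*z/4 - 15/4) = z - 5/4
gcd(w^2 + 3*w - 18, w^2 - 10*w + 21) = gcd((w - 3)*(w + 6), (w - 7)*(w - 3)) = w - 3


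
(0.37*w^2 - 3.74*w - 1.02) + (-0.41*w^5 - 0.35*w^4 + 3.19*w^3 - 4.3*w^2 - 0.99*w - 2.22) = -0.41*w^5 - 0.35*w^4 + 3.19*w^3 - 3.93*w^2 - 4.73*w - 3.24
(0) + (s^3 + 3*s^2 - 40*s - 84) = s^3 + 3*s^2 - 40*s - 84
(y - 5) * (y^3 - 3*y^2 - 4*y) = y^4 - 8*y^3 + 11*y^2 + 20*y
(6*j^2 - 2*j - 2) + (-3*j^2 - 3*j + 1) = 3*j^2 - 5*j - 1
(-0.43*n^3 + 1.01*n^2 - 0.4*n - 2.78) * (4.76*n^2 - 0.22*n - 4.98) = -2.0468*n^5 + 4.9022*n^4 + 0.0152*n^3 - 18.1746*n^2 + 2.6036*n + 13.8444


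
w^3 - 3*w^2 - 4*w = w*(w - 4)*(w + 1)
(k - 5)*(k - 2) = k^2 - 7*k + 10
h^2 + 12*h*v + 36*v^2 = (h + 6*v)^2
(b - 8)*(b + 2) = b^2 - 6*b - 16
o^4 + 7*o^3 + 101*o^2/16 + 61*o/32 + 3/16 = (o + 1/4)^2*(o + 1/2)*(o + 6)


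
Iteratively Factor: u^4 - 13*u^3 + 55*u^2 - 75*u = (u - 5)*(u^3 - 8*u^2 + 15*u) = (u - 5)^2*(u^2 - 3*u) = u*(u - 5)^2*(u - 3)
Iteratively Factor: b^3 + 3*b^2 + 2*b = (b + 1)*(b^2 + 2*b) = b*(b + 1)*(b + 2)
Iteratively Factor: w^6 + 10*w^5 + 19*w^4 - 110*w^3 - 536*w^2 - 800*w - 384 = (w + 3)*(w^5 + 7*w^4 - 2*w^3 - 104*w^2 - 224*w - 128) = (w + 3)*(w + 4)*(w^4 + 3*w^3 - 14*w^2 - 48*w - 32) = (w - 4)*(w + 3)*(w + 4)*(w^3 + 7*w^2 + 14*w + 8) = (w - 4)*(w + 2)*(w + 3)*(w + 4)*(w^2 + 5*w + 4) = (w - 4)*(w + 1)*(w + 2)*(w + 3)*(w + 4)*(w + 4)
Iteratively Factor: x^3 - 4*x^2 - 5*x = (x - 5)*(x^2 + x) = (x - 5)*(x + 1)*(x)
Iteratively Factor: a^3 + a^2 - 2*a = (a)*(a^2 + a - 2) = a*(a + 2)*(a - 1)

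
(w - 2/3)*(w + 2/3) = w^2 - 4/9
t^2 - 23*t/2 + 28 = (t - 8)*(t - 7/2)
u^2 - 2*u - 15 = (u - 5)*(u + 3)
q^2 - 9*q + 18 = (q - 6)*(q - 3)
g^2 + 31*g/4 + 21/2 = (g + 7/4)*(g + 6)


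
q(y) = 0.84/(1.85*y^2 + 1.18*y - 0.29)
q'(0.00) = -11.79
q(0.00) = -2.90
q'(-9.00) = 0.00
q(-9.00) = 0.01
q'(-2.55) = 0.09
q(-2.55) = 0.10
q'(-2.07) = 0.20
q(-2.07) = 0.16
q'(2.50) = -0.04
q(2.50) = 0.06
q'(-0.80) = 598.08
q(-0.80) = -16.80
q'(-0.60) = 7.93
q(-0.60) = -2.53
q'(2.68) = -0.04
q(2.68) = 0.05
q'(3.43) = -0.02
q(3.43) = 0.03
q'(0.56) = -3.02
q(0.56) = 0.88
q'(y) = 0.84*(-3.7*y - 1.18)/(1.85*y^2 + 1.18*y - 0.29)^2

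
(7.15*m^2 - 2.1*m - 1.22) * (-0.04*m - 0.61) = -0.286*m^3 - 4.2775*m^2 + 1.3298*m + 0.7442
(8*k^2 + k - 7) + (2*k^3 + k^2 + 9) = 2*k^3 + 9*k^2 + k + 2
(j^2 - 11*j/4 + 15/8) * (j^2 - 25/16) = j^4 - 11*j^3/4 + 5*j^2/16 + 275*j/64 - 375/128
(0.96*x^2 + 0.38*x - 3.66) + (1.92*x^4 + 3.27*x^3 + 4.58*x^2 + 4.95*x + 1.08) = 1.92*x^4 + 3.27*x^3 + 5.54*x^2 + 5.33*x - 2.58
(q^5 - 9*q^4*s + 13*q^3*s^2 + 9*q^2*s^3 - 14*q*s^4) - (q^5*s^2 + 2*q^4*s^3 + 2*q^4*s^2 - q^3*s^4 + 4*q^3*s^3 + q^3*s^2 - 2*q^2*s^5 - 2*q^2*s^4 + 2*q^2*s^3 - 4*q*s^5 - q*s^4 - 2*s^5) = -q^5*s^2 + q^5 - 2*q^4*s^3 - 2*q^4*s^2 - 9*q^4*s + q^3*s^4 - 4*q^3*s^3 + 12*q^3*s^2 + 2*q^2*s^5 + 2*q^2*s^4 + 7*q^2*s^3 + 4*q*s^5 - 13*q*s^4 + 2*s^5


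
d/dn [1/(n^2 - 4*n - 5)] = 2*(2 - n)/(-n^2 + 4*n + 5)^2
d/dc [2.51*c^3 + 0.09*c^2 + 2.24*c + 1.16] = 7.53*c^2 + 0.18*c + 2.24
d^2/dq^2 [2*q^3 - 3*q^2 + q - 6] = 12*q - 6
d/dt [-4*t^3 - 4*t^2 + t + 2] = -12*t^2 - 8*t + 1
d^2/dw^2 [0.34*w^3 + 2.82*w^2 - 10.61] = 2.04*w + 5.64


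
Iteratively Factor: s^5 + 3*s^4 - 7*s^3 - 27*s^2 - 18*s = (s + 1)*(s^4 + 2*s^3 - 9*s^2 - 18*s) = (s - 3)*(s + 1)*(s^3 + 5*s^2 + 6*s) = (s - 3)*(s + 1)*(s + 3)*(s^2 + 2*s) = (s - 3)*(s + 1)*(s + 2)*(s + 3)*(s)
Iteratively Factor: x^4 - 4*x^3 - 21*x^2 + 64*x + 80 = (x + 1)*(x^3 - 5*x^2 - 16*x + 80) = (x - 4)*(x + 1)*(x^2 - x - 20) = (x - 4)*(x + 1)*(x + 4)*(x - 5)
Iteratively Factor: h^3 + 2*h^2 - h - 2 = (h + 2)*(h^2 - 1) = (h - 1)*(h + 2)*(h + 1)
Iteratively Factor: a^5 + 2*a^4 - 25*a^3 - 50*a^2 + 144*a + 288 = (a + 4)*(a^4 - 2*a^3 - 17*a^2 + 18*a + 72) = (a + 2)*(a + 4)*(a^3 - 4*a^2 - 9*a + 36) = (a - 3)*(a + 2)*(a + 4)*(a^2 - a - 12) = (a - 4)*(a - 3)*(a + 2)*(a + 4)*(a + 3)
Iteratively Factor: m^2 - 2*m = (m - 2)*(m)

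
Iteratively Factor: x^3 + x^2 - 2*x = (x)*(x^2 + x - 2) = x*(x + 2)*(x - 1)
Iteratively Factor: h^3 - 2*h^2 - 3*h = (h - 3)*(h^2 + h) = h*(h - 3)*(h + 1)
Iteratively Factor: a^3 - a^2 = (a)*(a^2 - a) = a^2*(a - 1)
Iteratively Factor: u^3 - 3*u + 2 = (u + 2)*(u^2 - 2*u + 1) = (u - 1)*(u + 2)*(u - 1)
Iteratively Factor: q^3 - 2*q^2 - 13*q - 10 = (q + 2)*(q^2 - 4*q - 5) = (q - 5)*(q + 2)*(q + 1)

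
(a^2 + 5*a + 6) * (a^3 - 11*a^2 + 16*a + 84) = a^5 - 6*a^4 - 33*a^3 + 98*a^2 + 516*a + 504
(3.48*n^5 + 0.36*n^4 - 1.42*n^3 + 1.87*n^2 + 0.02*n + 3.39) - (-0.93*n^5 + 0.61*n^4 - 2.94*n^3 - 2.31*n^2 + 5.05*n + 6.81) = 4.41*n^5 - 0.25*n^4 + 1.52*n^3 + 4.18*n^2 - 5.03*n - 3.42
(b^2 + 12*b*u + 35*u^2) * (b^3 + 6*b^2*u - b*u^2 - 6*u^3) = b^5 + 18*b^4*u + 106*b^3*u^2 + 192*b^2*u^3 - 107*b*u^4 - 210*u^5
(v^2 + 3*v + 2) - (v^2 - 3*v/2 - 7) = 9*v/2 + 9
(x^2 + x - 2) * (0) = 0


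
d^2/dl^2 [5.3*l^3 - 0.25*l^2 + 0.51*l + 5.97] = 31.8*l - 0.5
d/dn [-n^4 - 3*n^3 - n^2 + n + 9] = -4*n^3 - 9*n^2 - 2*n + 1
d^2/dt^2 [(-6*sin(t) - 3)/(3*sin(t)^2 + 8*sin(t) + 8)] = 6*(9*sin(t)^5 - 6*sin(t)^4 - 126*sin(t)^3 - 107*sin(t)^2 + 104*sin(t) + 88)/(3*sin(t)^2 + 8*sin(t) + 8)^3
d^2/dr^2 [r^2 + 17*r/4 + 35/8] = 2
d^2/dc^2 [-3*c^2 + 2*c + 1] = -6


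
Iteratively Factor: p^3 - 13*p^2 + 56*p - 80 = (p - 5)*(p^2 - 8*p + 16) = (p - 5)*(p - 4)*(p - 4)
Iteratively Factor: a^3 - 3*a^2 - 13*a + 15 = (a - 5)*(a^2 + 2*a - 3) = (a - 5)*(a - 1)*(a + 3)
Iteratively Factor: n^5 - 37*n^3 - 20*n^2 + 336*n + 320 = (n + 4)*(n^4 - 4*n^3 - 21*n^2 + 64*n + 80) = (n + 1)*(n + 4)*(n^3 - 5*n^2 - 16*n + 80) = (n - 4)*(n + 1)*(n + 4)*(n^2 - n - 20) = (n - 4)*(n + 1)*(n + 4)^2*(n - 5)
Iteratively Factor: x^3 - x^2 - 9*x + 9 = (x - 1)*(x^2 - 9) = (x - 3)*(x - 1)*(x + 3)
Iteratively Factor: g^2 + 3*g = (g)*(g + 3)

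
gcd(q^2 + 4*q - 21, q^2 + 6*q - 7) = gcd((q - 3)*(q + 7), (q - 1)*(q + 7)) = q + 7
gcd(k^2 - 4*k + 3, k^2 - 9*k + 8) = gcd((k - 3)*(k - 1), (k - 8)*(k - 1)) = k - 1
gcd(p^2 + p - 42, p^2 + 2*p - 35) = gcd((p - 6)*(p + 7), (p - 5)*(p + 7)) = p + 7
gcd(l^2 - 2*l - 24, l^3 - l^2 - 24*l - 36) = l - 6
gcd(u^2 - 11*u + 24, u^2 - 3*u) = u - 3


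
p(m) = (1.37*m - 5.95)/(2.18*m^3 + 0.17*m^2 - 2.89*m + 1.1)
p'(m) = (1.37*m - 5.95)*(-6.54*m^2 - 0.34*m + 2.89)/(2.18*m^3 + 0.17*m^2 - 2.89*m + 1.1)^2 + 1.37/(2.18*m^3 + 0.17*m^2 - 2.89*m + 1.1)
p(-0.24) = -3.54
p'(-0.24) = -4.41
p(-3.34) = 0.15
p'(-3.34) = 0.13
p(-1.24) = -9.70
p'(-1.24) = 84.70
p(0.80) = -374.54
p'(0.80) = 45408.51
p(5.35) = 0.00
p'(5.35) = 0.00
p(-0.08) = -4.55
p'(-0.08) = -8.80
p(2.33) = -0.12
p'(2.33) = 0.24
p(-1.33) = -67.20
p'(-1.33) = 4790.98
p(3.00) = -0.03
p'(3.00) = 0.06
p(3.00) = -0.03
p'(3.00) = 0.06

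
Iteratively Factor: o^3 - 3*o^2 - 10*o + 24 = (o + 3)*(o^2 - 6*o + 8) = (o - 4)*(o + 3)*(o - 2)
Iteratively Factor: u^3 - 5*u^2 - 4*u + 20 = (u - 5)*(u^2 - 4) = (u - 5)*(u - 2)*(u + 2)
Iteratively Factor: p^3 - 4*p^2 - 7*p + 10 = (p + 2)*(p^2 - 6*p + 5) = (p - 1)*(p + 2)*(p - 5)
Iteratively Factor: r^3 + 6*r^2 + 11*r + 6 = (r + 2)*(r^2 + 4*r + 3) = (r + 2)*(r + 3)*(r + 1)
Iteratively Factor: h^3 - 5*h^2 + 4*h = (h)*(h^2 - 5*h + 4) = h*(h - 4)*(h - 1)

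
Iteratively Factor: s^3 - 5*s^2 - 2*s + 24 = (s + 2)*(s^2 - 7*s + 12) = (s - 4)*(s + 2)*(s - 3)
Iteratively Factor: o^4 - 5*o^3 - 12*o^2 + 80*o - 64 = (o - 4)*(o^3 - o^2 - 16*o + 16) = (o - 4)*(o + 4)*(o^2 - 5*o + 4) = (o - 4)*(o - 1)*(o + 4)*(o - 4)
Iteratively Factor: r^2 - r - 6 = (r + 2)*(r - 3)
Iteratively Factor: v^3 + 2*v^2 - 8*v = (v)*(v^2 + 2*v - 8) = v*(v - 2)*(v + 4)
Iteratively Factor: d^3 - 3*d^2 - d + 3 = (d + 1)*(d^2 - 4*d + 3) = (d - 1)*(d + 1)*(d - 3)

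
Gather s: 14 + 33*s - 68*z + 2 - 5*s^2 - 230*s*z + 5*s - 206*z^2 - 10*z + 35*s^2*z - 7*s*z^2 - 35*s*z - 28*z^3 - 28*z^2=s^2*(35*z - 5) + s*(-7*z^2 - 265*z + 38) - 28*z^3 - 234*z^2 - 78*z + 16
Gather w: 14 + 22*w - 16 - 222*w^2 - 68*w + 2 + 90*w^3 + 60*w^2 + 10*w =90*w^3 - 162*w^2 - 36*w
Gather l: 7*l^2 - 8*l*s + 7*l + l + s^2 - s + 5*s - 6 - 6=7*l^2 + l*(8 - 8*s) + s^2 + 4*s - 12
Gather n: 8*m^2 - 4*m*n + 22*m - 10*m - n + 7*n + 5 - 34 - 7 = 8*m^2 + 12*m + n*(6 - 4*m) - 36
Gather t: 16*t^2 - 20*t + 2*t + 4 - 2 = 16*t^2 - 18*t + 2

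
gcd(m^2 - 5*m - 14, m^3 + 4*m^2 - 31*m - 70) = m + 2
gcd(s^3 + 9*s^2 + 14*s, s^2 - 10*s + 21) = 1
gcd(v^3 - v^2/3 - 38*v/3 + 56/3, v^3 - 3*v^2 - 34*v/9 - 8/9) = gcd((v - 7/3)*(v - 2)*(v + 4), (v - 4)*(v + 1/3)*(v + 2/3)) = 1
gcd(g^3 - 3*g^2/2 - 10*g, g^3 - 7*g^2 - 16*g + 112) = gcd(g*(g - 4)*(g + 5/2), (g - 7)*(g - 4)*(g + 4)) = g - 4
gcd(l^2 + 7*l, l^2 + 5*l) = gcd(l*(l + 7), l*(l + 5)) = l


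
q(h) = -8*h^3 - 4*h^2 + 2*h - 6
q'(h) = -24*h^2 - 8*h + 2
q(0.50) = -7.00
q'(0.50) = -8.00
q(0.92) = -13.78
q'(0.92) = -25.67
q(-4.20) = 507.74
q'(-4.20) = -387.76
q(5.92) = -1794.14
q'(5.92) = -886.47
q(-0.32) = -6.79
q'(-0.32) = 2.10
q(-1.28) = 1.66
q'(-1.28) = -27.08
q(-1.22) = 0.13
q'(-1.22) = -23.96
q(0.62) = -8.20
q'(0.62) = -12.19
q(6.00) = -1866.00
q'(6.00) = -910.00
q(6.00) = -1866.00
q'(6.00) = -910.00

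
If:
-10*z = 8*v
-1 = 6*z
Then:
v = 5/24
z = -1/6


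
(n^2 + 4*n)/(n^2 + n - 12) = n/(n - 3)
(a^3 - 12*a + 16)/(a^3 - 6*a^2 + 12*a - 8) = (a + 4)/(a - 2)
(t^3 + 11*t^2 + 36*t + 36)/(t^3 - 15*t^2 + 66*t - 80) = (t^3 + 11*t^2 + 36*t + 36)/(t^3 - 15*t^2 + 66*t - 80)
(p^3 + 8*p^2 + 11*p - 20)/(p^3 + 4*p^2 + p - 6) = (p^2 + 9*p + 20)/(p^2 + 5*p + 6)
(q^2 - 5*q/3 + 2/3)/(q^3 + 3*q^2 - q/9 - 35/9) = 3*(3*q - 2)/(9*q^2 + 36*q + 35)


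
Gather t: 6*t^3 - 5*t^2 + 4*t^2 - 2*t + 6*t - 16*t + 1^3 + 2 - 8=6*t^3 - t^2 - 12*t - 5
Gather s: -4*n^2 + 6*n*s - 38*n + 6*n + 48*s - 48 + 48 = -4*n^2 - 32*n + s*(6*n + 48)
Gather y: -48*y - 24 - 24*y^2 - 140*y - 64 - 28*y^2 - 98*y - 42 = -52*y^2 - 286*y - 130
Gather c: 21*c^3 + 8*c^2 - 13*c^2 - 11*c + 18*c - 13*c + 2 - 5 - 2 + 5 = 21*c^3 - 5*c^2 - 6*c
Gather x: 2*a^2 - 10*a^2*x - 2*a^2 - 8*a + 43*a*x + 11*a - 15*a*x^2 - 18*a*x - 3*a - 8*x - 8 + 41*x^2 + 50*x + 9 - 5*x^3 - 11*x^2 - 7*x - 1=-5*x^3 + x^2*(30 - 15*a) + x*(-10*a^2 + 25*a + 35)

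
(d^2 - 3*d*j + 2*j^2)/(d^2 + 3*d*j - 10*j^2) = (d - j)/(d + 5*j)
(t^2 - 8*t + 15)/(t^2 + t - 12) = (t - 5)/(t + 4)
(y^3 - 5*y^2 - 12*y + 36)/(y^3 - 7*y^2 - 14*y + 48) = (y - 6)/(y - 8)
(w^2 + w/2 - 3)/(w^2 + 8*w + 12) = (w - 3/2)/(w + 6)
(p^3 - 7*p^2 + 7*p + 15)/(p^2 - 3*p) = p - 4 - 5/p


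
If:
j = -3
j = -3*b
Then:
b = 1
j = -3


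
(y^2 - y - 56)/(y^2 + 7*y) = (y - 8)/y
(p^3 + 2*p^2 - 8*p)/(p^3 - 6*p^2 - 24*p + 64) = p/(p - 8)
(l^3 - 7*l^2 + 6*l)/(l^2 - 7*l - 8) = l*(-l^2 + 7*l - 6)/(-l^2 + 7*l + 8)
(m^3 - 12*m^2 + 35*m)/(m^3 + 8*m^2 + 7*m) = (m^2 - 12*m + 35)/(m^2 + 8*m + 7)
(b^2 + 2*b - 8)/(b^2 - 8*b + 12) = (b + 4)/(b - 6)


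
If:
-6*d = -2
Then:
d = 1/3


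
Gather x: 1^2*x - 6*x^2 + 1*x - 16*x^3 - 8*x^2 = -16*x^3 - 14*x^2 + 2*x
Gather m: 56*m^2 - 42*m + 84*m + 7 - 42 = 56*m^2 + 42*m - 35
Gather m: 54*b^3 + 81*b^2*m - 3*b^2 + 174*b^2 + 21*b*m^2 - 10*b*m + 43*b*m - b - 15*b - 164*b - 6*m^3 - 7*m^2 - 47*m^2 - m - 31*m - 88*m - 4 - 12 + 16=54*b^3 + 171*b^2 - 180*b - 6*m^3 + m^2*(21*b - 54) + m*(81*b^2 + 33*b - 120)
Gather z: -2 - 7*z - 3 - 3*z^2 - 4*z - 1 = -3*z^2 - 11*z - 6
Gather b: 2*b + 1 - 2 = 2*b - 1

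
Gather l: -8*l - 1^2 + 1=-8*l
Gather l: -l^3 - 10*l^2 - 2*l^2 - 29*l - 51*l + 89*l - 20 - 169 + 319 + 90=-l^3 - 12*l^2 + 9*l + 220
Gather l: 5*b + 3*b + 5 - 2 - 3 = 8*b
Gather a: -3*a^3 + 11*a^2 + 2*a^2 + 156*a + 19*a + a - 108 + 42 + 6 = -3*a^3 + 13*a^2 + 176*a - 60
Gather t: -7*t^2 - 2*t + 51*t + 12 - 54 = -7*t^2 + 49*t - 42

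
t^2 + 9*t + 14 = (t + 2)*(t + 7)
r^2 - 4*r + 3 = (r - 3)*(r - 1)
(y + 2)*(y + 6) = y^2 + 8*y + 12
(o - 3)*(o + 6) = o^2 + 3*o - 18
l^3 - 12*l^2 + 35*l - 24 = (l - 8)*(l - 3)*(l - 1)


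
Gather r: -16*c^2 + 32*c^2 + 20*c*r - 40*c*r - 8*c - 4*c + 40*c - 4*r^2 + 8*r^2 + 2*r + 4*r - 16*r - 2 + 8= 16*c^2 + 28*c + 4*r^2 + r*(-20*c - 10) + 6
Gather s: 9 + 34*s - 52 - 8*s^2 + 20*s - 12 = -8*s^2 + 54*s - 55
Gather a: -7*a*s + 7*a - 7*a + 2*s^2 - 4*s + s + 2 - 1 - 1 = -7*a*s + 2*s^2 - 3*s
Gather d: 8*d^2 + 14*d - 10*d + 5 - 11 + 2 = 8*d^2 + 4*d - 4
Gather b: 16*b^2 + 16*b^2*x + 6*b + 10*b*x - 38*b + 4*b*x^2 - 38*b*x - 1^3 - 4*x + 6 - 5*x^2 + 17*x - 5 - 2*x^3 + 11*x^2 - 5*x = b^2*(16*x + 16) + b*(4*x^2 - 28*x - 32) - 2*x^3 + 6*x^2 + 8*x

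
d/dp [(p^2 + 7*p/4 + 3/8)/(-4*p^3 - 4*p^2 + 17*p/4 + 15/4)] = (128*p^4 + 448*p^3 + 504*p^2 + 336*p + 159)/(2*(256*p^6 + 512*p^5 - 288*p^4 - 1024*p^3 - 191*p^2 + 510*p + 225))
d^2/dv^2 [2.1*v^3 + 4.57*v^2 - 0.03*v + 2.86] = 12.6*v + 9.14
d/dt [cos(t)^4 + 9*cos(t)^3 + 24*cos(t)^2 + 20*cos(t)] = -(4*cos(t)^3 + 27*cos(t)^2 + 48*cos(t) + 20)*sin(t)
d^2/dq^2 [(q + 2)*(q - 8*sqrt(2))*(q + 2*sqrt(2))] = 6*q - 12*sqrt(2) + 4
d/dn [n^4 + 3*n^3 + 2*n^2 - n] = 4*n^3 + 9*n^2 + 4*n - 1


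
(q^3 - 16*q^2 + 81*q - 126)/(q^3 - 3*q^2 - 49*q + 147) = (q - 6)/(q + 7)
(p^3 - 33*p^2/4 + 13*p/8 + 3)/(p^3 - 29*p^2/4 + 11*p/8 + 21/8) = (p - 8)/(p - 7)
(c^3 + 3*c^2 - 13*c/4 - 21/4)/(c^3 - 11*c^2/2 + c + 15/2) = (c + 7/2)/(c - 5)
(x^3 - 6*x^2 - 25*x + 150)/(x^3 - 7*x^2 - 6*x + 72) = (x^2 - 25)/(x^2 - x - 12)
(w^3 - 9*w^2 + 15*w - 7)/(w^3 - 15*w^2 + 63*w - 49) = (w - 1)/(w - 7)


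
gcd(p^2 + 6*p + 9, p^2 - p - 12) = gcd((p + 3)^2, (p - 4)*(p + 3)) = p + 3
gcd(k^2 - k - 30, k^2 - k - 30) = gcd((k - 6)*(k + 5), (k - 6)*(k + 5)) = k^2 - k - 30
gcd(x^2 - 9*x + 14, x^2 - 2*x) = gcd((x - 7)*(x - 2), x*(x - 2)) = x - 2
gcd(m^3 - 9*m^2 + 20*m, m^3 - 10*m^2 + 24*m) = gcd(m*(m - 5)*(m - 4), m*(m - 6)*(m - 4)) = m^2 - 4*m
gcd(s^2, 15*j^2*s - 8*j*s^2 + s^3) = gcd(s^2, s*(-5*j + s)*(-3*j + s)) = s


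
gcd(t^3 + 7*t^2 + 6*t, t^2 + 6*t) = t^2 + 6*t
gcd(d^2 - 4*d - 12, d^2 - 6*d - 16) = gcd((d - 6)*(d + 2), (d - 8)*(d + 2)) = d + 2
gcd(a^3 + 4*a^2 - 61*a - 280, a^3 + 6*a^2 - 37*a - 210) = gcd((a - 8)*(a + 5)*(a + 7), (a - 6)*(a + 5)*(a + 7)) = a^2 + 12*a + 35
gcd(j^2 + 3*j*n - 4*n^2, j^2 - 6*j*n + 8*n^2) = 1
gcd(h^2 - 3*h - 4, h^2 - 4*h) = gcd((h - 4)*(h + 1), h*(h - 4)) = h - 4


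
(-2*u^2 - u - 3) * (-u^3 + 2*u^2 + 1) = 2*u^5 - 3*u^4 + u^3 - 8*u^2 - u - 3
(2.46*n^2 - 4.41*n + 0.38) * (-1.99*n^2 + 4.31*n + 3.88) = -4.8954*n^4 + 19.3785*n^3 - 10.2185*n^2 - 15.473*n + 1.4744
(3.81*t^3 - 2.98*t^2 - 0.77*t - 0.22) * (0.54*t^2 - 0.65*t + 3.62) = 2.0574*t^5 - 4.0857*t^4 + 15.3134*t^3 - 10.4059*t^2 - 2.6444*t - 0.7964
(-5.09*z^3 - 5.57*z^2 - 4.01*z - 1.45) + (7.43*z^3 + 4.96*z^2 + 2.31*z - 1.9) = 2.34*z^3 - 0.61*z^2 - 1.7*z - 3.35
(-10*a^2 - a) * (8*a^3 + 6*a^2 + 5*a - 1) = -80*a^5 - 68*a^4 - 56*a^3 + 5*a^2 + a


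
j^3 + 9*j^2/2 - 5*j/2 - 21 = (j - 2)*(j + 3)*(j + 7/2)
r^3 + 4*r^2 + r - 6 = (r - 1)*(r + 2)*(r + 3)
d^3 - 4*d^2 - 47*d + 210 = (d - 6)*(d - 5)*(d + 7)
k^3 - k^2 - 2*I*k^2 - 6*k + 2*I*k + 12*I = (k - 3)*(k + 2)*(k - 2*I)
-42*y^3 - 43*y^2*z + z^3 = (-7*y + z)*(y + z)*(6*y + z)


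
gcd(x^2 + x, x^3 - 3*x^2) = x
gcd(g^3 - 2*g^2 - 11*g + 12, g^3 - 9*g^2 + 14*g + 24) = g - 4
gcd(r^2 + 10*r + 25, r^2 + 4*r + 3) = 1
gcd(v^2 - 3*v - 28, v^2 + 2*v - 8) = v + 4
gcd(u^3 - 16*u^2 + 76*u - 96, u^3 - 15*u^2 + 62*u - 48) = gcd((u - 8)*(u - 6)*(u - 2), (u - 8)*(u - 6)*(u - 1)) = u^2 - 14*u + 48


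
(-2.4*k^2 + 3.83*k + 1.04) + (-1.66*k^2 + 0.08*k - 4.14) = -4.06*k^2 + 3.91*k - 3.1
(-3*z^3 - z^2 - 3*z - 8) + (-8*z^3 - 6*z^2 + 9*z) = -11*z^3 - 7*z^2 + 6*z - 8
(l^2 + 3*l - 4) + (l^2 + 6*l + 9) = 2*l^2 + 9*l + 5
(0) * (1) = 0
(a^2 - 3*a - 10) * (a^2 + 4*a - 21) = a^4 + a^3 - 43*a^2 + 23*a + 210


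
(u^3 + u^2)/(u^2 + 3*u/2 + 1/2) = 2*u^2/(2*u + 1)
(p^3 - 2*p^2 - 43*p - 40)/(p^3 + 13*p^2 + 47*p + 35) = (p - 8)/(p + 7)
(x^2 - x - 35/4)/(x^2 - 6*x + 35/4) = (2*x + 5)/(2*x - 5)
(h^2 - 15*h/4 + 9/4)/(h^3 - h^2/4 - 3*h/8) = 2*(h - 3)/(h*(2*h + 1))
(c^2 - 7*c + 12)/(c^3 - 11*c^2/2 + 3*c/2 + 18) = 2/(2*c + 3)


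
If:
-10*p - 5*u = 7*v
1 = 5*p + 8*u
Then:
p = -56*v/55 - 1/11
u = 7*v/11 + 2/11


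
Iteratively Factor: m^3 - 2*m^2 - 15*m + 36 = (m - 3)*(m^2 + m - 12) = (m - 3)*(m + 4)*(m - 3)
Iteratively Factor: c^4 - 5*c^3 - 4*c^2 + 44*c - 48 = (c + 3)*(c^3 - 8*c^2 + 20*c - 16) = (c - 4)*(c + 3)*(c^2 - 4*c + 4) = (c - 4)*(c - 2)*(c + 3)*(c - 2)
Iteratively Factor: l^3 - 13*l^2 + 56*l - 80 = (l - 4)*(l^2 - 9*l + 20) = (l - 5)*(l - 4)*(l - 4)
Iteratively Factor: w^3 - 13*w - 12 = (w + 1)*(w^2 - w - 12) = (w + 1)*(w + 3)*(w - 4)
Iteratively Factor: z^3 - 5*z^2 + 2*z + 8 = (z - 2)*(z^2 - 3*z - 4) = (z - 2)*(z + 1)*(z - 4)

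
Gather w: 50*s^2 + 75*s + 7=50*s^2 + 75*s + 7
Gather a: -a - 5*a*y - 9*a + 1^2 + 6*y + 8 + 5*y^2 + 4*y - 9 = a*(-5*y - 10) + 5*y^2 + 10*y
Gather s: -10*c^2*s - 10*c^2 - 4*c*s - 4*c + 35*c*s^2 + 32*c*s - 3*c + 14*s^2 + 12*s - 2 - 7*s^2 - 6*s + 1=-10*c^2 - 7*c + s^2*(35*c + 7) + s*(-10*c^2 + 28*c + 6) - 1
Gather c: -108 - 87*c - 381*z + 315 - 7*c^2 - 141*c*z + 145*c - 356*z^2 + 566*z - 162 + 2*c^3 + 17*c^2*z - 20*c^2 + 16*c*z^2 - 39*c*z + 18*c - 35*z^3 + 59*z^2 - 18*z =2*c^3 + c^2*(17*z - 27) + c*(16*z^2 - 180*z + 76) - 35*z^3 - 297*z^2 + 167*z + 45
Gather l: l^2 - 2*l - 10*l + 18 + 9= l^2 - 12*l + 27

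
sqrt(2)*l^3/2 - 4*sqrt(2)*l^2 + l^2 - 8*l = l*(l - 8)*(sqrt(2)*l/2 + 1)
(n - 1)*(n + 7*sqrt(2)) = n^2 - n + 7*sqrt(2)*n - 7*sqrt(2)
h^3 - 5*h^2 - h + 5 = (h - 5)*(h - 1)*(h + 1)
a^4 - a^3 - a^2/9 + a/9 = a*(a - 1)*(a - 1/3)*(a + 1/3)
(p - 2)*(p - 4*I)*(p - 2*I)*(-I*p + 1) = -I*p^4 - 5*p^3 + 2*I*p^3 + 10*p^2 + 2*I*p^2 - 8*p - 4*I*p + 16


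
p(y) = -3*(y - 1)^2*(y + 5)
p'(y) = -3*(y - 1)^2 - 3*(y + 5)*(2*y - 2) = 9*(-y - 3)*(y - 1)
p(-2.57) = -92.91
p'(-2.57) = 13.82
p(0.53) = -3.66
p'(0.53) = 14.93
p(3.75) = -198.52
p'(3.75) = -167.06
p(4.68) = -393.27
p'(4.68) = -254.36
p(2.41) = -44.20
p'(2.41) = -68.65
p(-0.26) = -22.58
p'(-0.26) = 31.07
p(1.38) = -2.76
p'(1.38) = -14.98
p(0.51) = -3.97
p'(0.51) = 15.48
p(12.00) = -6171.00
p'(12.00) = -1485.00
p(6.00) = -825.00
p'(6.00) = -405.00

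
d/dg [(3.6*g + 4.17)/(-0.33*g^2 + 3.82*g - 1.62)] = (1.188*g^2 + 2.7522*g - 21.7614)/(0.1089*g^4 - 2.5212*g^3 + 15.6616*g^2 - 12.3768*g + 2.6244)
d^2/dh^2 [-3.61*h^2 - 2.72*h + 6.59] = -7.22000000000000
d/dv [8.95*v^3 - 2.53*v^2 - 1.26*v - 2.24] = 26.85*v^2 - 5.06*v - 1.26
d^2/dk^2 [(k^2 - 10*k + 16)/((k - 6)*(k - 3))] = 2*(-k^3 - 6*k^2 + 108*k - 288)/(k^6 - 27*k^5 + 297*k^4 - 1701*k^3 + 5346*k^2 - 8748*k + 5832)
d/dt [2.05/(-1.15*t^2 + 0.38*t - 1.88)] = (4.715*t - 0.779)/(1.15*t^2 - 0.38*t + 1.88)^2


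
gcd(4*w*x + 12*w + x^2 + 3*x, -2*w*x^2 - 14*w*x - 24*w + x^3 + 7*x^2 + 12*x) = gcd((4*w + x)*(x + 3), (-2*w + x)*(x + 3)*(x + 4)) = x + 3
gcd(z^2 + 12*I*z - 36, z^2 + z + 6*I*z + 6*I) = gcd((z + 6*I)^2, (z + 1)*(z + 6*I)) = z + 6*I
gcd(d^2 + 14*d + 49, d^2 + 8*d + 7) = d + 7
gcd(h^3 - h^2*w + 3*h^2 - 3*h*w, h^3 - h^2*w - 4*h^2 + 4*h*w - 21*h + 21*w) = -h^2 + h*w - 3*h + 3*w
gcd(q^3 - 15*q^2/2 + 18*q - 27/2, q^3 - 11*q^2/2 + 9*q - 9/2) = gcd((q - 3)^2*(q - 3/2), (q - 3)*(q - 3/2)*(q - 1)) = q^2 - 9*q/2 + 9/2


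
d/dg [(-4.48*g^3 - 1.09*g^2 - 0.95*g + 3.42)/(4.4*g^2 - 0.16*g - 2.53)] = (-19.712*g^4 + 1.4336*g^3 + 38.3576*g^2 - 24.5806*g + 2.9507)/(19.36*g^4 - 1.408*g^3 - 22.2384*g^2 + 0.8096*g + 6.4009)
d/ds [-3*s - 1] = -3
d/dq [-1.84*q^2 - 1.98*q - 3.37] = -3.68*q - 1.98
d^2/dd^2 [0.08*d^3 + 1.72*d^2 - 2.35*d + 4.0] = 0.48*d + 3.44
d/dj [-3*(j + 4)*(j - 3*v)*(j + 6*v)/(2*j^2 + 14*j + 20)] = 3*((j + 4)*(j - 3*v)*(j + 6*v)*(2*j + 7) - (j^2 + 7*j + 10)*((j + 4)*(j - 3*v) + (j + 4)*(j + 6*v) + (j - 3*v)*(j + 6*v)))/(2*(j^2 + 7*j + 10)^2)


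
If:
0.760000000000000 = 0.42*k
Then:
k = 1.81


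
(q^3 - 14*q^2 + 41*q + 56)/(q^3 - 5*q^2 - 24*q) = (q^2 - 6*q - 7)/(q*(q + 3))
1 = 1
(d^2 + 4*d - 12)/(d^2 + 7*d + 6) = (d - 2)/(d + 1)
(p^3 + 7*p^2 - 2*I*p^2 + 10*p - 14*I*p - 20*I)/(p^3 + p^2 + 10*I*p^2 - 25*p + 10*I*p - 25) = (p^3 + p^2*(7 - 2*I) + p*(10 - 14*I) - 20*I)/(p^3 + p^2*(1 + 10*I) + p*(-25 + 10*I) - 25)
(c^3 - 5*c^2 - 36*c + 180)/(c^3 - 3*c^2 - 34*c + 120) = (c - 6)/(c - 4)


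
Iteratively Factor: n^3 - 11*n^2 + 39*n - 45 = (n - 3)*(n^2 - 8*n + 15) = (n - 3)^2*(n - 5)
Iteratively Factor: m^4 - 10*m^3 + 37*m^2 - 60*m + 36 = (m - 2)*(m^3 - 8*m^2 + 21*m - 18) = (m - 3)*(m - 2)*(m^2 - 5*m + 6) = (m - 3)*(m - 2)^2*(m - 3)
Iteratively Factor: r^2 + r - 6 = (r - 2)*(r + 3)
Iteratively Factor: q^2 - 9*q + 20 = (q - 5)*(q - 4)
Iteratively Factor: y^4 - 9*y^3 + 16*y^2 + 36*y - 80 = (y - 2)*(y^3 - 7*y^2 + 2*y + 40) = (y - 5)*(y - 2)*(y^2 - 2*y - 8) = (y - 5)*(y - 2)*(y + 2)*(y - 4)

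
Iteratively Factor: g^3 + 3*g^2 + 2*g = (g)*(g^2 + 3*g + 2) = g*(g + 1)*(g + 2)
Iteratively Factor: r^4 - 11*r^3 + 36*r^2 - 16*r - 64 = (r - 4)*(r^3 - 7*r^2 + 8*r + 16) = (r - 4)^2*(r^2 - 3*r - 4) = (r - 4)^3*(r + 1)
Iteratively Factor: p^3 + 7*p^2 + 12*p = (p + 4)*(p^2 + 3*p) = p*(p + 4)*(p + 3)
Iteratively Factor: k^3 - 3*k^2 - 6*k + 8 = (k - 4)*(k^2 + k - 2) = (k - 4)*(k + 2)*(k - 1)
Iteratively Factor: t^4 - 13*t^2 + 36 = (t + 3)*(t^3 - 3*t^2 - 4*t + 12) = (t + 2)*(t + 3)*(t^2 - 5*t + 6) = (t - 2)*(t + 2)*(t + 3)*(t - 3)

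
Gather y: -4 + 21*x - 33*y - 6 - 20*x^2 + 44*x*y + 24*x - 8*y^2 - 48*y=-20*x^2 + 45*x - 8*y^2 + y*(44*x - 81) - 10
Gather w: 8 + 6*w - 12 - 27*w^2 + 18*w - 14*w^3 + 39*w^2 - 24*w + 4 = -14*w^3 + 12*w^2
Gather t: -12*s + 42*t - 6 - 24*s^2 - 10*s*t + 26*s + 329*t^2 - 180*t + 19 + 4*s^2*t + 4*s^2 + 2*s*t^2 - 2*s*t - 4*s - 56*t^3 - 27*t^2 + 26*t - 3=-20*s^2 + 10*s - 56*t^3 + t^2*(2*s + 302) + t*(4*s^2 - 12*s - 112) + 10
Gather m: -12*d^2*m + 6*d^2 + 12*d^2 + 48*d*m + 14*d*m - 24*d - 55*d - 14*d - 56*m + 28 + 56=18*d^2 - 93*d + m*(-12*d^2 + 62*d - 56) + 84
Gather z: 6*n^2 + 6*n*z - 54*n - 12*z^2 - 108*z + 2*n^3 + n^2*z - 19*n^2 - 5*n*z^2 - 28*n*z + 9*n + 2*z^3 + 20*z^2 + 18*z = 2*n^3 - 13*n^2 - 45*n + 2*z^3 + z^2*(8 - 5*n) + z*(n^2 - 22*n - 90)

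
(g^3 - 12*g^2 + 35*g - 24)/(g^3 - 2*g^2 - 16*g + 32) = (g^3 - 12*g^2 + 35*g - 24)/(g^3 - 2*g^2 - 16*g + 32)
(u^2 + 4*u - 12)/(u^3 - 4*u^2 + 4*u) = (u + 6)/(u*(u - 2))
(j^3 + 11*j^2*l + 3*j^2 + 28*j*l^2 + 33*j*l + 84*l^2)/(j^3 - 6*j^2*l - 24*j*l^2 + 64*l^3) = (j^2 + 7*j*l + 3*j + 21*l)/(j^2 - 10*j*l + 16*l^2)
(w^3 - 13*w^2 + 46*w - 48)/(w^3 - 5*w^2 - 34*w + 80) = (w - 3)/(w + 5)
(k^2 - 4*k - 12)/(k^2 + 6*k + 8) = (k - 6)/(k + 4)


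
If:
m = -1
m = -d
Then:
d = 1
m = -1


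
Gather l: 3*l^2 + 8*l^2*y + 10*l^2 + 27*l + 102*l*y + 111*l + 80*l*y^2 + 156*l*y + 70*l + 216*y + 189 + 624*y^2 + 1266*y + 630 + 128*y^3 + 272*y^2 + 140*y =l^2*(8*y + 13) + l*(80*y^2 + 258*y + 208) + 128*y^3 + 896*y^2 + 1622*y + 819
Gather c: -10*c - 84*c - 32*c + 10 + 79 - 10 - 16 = 63 - 126*c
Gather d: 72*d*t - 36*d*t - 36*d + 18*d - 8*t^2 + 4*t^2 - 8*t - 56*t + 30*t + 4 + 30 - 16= d*(36*t - 18) - 4*t^2 - 34*t + 18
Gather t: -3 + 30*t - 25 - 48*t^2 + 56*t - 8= -48*t^2 + 86*t - 36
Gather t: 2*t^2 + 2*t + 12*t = 2*t^2 + 14*t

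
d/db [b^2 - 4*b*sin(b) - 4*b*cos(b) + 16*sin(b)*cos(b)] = -4*sqrt(2)*b*cos(b + pi/4) + 2*b - 4*sqrt(2)*sin(b + pi/4) + 16*cos(2*b)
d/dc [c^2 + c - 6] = 2*c + 1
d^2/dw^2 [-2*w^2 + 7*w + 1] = -4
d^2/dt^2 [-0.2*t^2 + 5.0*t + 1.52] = -0.400000000000000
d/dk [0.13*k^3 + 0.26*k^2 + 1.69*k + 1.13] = 0.39*k^2 + 0.52*k + 1.69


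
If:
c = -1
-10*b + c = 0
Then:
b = -1/10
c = -1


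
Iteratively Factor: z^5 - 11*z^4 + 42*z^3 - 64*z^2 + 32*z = (z - 4)*(z^4 - 7*z^3 + 14*z^2 - 8*z) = (z - 4)*(z - 1)*(z^3 - 6*z^2 + 8*z) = (z - 4)^2*(z - 1)*(z^2 - 2*z) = (z - 4)^2*(z - 2)*(z - 1)*(z)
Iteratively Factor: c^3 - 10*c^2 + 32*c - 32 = (c - 2)*(c^2 - 8*c + 16) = (c - 4)*(c - 2)*(c - 4)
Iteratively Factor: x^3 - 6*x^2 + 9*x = (x - 3)*(x^2 - 3*x) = x*(x - 3)*(x - 3)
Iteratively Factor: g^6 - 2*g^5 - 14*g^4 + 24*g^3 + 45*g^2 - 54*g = (g - 3)*(g^5 + g^4 - 11*g^3 - 9*g^2 + 18*g) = (g - 3)*(g - 1)*(g^4 + 2*g^3 - 9*g^2 - 18*g) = (g - 3)^2*(g - 1)*(g^3 + 5*g^2 + 6*g) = g*(g - 3)^2*(g - 1)*(g^2 + 5*g + 6) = g*(g - 3)^2*(g - 1)*(g + 2)*(g + 3)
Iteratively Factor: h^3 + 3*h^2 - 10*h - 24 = (h + 4)*(h^2 - h - 6) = (h - 3)*(h + 4)*(h + 2)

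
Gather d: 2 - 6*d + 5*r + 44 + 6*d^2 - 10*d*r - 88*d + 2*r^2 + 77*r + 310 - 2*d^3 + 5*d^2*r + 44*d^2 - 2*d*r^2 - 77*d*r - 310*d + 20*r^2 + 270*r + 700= -2*d^3 + d^2*(5*r + 50) + d*(-2*r^2 - 87*r - 404) + 22*r^2 + 352*r + 1056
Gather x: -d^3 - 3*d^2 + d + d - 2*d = -d^3 - 3*d^2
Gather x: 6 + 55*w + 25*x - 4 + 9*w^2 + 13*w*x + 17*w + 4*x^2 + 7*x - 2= 9*w^2 + 72*w + 4*x^2 + x*(13*w + 32)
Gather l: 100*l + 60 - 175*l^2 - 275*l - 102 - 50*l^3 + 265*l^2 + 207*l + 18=-50*l^3 + 90*l^2 + 32*l - 24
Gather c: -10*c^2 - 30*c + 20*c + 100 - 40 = -10*c^2 - 10*c + 60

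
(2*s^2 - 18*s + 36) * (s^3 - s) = 2*s^5 - 18*s^4 + 34*s^3 + 18*s^2 - 36*s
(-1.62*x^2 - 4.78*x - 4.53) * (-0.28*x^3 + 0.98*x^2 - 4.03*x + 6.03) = 0.4536*x^5 - 0.2492*x^4 + 3.1126*x^3 + 5.0554*x^2 - 10.5675*x - 27.3159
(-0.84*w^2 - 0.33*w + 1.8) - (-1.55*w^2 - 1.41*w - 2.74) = 0.71*w^2 + 1.08*w + 4.54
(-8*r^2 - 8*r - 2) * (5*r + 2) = -40*r^3 - 56*r^2 - 26*r - 4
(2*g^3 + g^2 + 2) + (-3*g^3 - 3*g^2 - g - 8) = -g^3 - 2*g^2 - g - 6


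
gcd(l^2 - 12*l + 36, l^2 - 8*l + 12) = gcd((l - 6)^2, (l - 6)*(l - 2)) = l - 6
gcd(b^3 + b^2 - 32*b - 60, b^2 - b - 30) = b^2 - b - 30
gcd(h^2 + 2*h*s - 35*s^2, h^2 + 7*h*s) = h + 7*s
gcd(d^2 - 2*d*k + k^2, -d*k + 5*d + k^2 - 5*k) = d - k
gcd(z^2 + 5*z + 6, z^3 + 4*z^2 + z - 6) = z^2 + 5*z + 6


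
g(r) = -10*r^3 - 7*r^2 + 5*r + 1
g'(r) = -30*r^2 - 14*r + 5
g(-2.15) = 57.28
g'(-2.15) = -103.58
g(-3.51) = 329.64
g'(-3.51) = -315.46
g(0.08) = 1.35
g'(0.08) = 3.69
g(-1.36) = 6.41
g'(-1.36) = -31.45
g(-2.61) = 118.06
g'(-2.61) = -162.82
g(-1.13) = 0.84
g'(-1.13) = -17.49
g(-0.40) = -1.48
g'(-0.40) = 5.80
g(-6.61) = 2550.15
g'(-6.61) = -1213.22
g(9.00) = -7811.00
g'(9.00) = -2551.00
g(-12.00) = 16213.00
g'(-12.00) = -4147.00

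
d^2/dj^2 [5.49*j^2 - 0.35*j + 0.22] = 10.9800000000000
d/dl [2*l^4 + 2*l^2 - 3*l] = 8*l^3 + 4*l - 3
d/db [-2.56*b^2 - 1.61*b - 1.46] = -5.12*b - 1.61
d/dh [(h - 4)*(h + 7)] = 2*h + 3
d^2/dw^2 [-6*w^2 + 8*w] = -12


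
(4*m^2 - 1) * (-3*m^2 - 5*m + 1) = -12*m^4 - 20*m^3 + 7*m^2 + 5*m - 1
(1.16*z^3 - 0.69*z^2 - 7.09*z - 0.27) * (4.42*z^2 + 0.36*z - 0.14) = 5.1272*z^5 - 2.6322*z^4 - 31.7486*z^3 - 3.6492*z^2 + 0.8954*z + 0.0378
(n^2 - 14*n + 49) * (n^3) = n^5 - 14*n^4 + 49*n^3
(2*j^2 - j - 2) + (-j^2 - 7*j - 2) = j^2 - 8*j - 4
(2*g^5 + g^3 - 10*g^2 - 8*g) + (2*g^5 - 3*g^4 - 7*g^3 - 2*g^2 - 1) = 4*g^5 - 3*g^4 - 6*g^3 - 12*g^2 - 8*g - 1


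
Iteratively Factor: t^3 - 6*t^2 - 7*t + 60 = (t + 3)*(t^2 - 9*t + 20) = (t - 5)*(t + 3)*(t - 4)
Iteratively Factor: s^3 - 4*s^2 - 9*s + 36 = (s - 4)*(s^2 - 9) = (s - 4)*(s + 3)*(s - 3)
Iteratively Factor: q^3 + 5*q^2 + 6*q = (q + 2)*(q^2 + 3*q) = q*(q + 2)*(q + 3)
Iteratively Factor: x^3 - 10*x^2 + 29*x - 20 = (x - 1)*(x^2 - 9*x + 20) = (x - 4)*(x - 1)*(x - 5)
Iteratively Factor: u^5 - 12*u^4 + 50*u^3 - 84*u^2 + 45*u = (u - 3)*(u^4 - 9*u^3 + 23*u^2 - 15*u) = (u - 3)^2*(u^3 - 6*u^2 + 5*u) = (u - 5)*(u - 3)^2*(u^2 - u) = u*(u - 5)*(u - 3)^2*(u - 1)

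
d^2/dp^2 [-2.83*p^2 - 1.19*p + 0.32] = -5.66000000000000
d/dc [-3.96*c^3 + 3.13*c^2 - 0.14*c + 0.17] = -11.88*c^2 + 6.26*c - 0.14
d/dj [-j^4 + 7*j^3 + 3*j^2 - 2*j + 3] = -4*j^3 + 21*j^2 + 6*j - 2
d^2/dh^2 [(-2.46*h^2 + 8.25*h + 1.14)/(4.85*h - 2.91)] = 244.840998/(114.084125*h^3 - 205.351425*h^2 + 123.210855*h - 24.642171)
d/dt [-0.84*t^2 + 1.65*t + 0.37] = 1.65 - 1.68*t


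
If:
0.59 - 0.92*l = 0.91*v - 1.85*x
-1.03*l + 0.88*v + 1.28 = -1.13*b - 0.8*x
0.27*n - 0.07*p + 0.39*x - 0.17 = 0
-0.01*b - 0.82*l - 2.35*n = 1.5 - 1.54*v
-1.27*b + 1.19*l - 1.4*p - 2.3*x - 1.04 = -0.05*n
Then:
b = 3.15492908439818*x - 3.73892152956027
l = 3.20580089157172*x - 1.23689564877602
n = 1.05355598513983 - 1.92371156564773*x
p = 1.63514451411077 - 1.84860175321266*x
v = 1.89883955700432 - 1.20806243983075*x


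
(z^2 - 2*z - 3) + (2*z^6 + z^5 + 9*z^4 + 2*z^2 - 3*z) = 2*z^6 + z^5 + 9*z^4 + 3*z^2 - 5*z - 3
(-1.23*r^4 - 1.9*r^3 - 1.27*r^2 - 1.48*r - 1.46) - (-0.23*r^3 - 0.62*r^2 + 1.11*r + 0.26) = -1.23*r^4 - 1.67*r^3 - 0.65*r^2 - 2.59*r - 1.72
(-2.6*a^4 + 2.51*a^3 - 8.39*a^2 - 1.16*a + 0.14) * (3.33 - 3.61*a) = 9.386*a^5 - 17.7191*a^4 + 38.6462*a^3 - 23.7511*a^2 - 4.3682*a + 0.4662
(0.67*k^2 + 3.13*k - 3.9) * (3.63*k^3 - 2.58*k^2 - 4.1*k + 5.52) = 2.4321*k^5 + 9.6333*k^4 - 24.9794*k^3 + 0.927400000000001*k^2 + 33.2676*k - 21.528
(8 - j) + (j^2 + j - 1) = j^2 + 7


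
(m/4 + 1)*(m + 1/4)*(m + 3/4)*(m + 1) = m^4/4 + 3*m^3/2 + 147*m^2/64 + 79*m/64 + 3/16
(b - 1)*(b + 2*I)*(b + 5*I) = b^3 - b^2 + 7*I*b^2 - 10*b - 7*I*b + 10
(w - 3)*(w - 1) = w^2 - 4*w + 3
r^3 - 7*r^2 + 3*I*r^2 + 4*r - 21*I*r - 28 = (r - 7)*(r - I)*(r + 4*I)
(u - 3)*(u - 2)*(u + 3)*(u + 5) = u^4 + 3*u^3 - 19*u^2 - 27*u + 90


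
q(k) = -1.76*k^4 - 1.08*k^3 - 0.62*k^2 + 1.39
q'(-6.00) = 1411.44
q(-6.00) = -2068.61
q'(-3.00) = 164.64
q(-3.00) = -117.59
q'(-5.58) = 1129.17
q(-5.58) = -1536.55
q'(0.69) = -4.71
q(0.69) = 0.34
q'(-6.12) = 1499.95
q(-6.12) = -2243.26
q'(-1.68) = 26.32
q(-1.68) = -9.26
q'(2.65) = -157.05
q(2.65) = -109.86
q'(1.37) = -25.88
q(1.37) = -8.75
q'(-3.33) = 228.16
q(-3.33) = -182.02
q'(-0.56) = 0.91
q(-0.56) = 1.21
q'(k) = -7.04*k^3 - 3.24*k^2 - 1.24*k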